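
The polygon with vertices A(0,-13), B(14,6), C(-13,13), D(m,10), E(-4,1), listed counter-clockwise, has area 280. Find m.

-13

The doubled signed area Σ (x_i y_{i+1} − x_{i+1} y_i) is linear in m.
With m=0 it equals 404; the coefficient of m is -12 (from the two edges through D).
So -12·m + 404 = 2·280 = 560 ⇒ m = -13.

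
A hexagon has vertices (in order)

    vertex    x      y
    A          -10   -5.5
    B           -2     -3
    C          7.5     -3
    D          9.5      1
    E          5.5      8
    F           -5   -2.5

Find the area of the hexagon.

Apply the surveyor's formula: 2A = Σ (x_i·y_{i+1} − x_{i+1}·y_i), indices taken mod 6.
A→B: (-10)(-3) − (-2)(-5.5) = 19
B→C: (-2)(-3) − (7.5)(-3) = 28.5
C→D: (7.5)(1) − (9.5)(-3) = 36
D→E: (9.5)(8) − (5.5)(1) = 70.5
E→F: (5.5)(-2.5) − (-5)(8) = 26.25
F→A: (-5)(-5.5) − (-10)(-2.5) = 2.5
Σ = 182.75
Area = |Σ|/2 = 91.375.

91.375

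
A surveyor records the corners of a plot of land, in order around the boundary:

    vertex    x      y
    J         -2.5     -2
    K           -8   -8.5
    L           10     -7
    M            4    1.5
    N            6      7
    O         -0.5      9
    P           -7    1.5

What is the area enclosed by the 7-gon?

172.875

Apply Gauss's area formula: 2A = Σ (x_i·y_{i+1} − x_{i+1}·y_i), indices taken mod 7.
Cross-terms: 5.25, 141, 43, 19, 57.5, 62.25, 17.75  ⇒  Σ = 345.75
Area = |Σ|/2 = 172.875.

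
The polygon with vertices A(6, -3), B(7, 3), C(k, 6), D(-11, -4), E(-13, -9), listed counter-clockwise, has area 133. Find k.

The doubled signed area Σ (x_i y_{i+1} − x_{i+1} y_i) is linear in k.
With k=0 it equals 287; the coefficient of k is -7 (from the two edges through C).
So -7·k + 287 = 2·133 = 266 ⇒ k = 3.

3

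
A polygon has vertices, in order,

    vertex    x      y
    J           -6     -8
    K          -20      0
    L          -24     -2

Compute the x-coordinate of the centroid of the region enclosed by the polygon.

Apply the surveyor's formula. First the cross-terms c_i = x_i·y_{i+1} − x_{i+1}·y_i:
  -160, 40, 180  ⇒  2A = 60, A = 30.
Then Σ (x_i + x_{i+1})·c_i = -3000, so x̄ = -3000 / (6·30) = -50/3.

-50/3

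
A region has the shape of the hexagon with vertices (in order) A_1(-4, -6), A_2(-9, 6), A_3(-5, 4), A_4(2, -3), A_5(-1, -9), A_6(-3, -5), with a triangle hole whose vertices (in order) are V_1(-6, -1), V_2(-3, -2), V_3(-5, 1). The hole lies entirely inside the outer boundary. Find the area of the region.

Outer boundary:
Apply the surveyor's formula: 2A = Σ (x_i·y_{i+1} − x_{i+1}·y_i), indices taken mod 6.
Cross-terms: -78, -6, 7, -21, -22, -2  ⇒  Σ = -122
Area = |Σ|/2 = 61.
Hole:
Σ = (9) + (-13) + (11) = 7
Area = |Σ|/2 = 3.5.
Net area = 61 − 3.5 = 57.5.

57.5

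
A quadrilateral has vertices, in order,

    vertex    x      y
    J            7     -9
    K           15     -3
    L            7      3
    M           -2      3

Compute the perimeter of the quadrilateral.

|JK| = √((8)² + (6)²) = √100 = 10
|KL| = √((-8)² + (6)²) = √100 = 10
|LM| = √((-9)² + (0)²) = √81 = 9
|MJ| = √((9)² + (-12)²) = √225 = 15
Perimeter = 10 + 10 + 9 + 15 = 44.

44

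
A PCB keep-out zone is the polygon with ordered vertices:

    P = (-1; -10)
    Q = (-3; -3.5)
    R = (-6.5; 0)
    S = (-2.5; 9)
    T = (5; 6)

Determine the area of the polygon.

Apply the shoelace (surveyor's) formula: 2A = Σ (x_i·y_{i+1} − x_{i+1}·y_i), indices taken mod 5.
Σ = (-26.5) + (-22.75) + (-58.5) + (-60) + (-44) = -211.75
Area = |Σ|/2 = 105.875.

105.875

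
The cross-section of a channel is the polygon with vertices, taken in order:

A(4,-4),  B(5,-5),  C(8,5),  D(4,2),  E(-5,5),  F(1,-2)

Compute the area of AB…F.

50

Apply the shoelace (surveyor's) formula: 2A = Σ (x_i·y_{i+1} − x_{i+1}·y_i), indices taken mod 6.
A→B: (4)(-5) − (5)(-4) = 0
B→C: (5)(5) − (8)(-5) = 65
C→D: (8)(2) − (4)(5) = -4
D→E: (4)(5) − (-5)(2) = 30
E→F: (-5)(-2) − (1)(5) = 5
F→A: (1)(-4) − (4)(-2) = 4
Σ = 100
Area = |Σ|/2 = 50.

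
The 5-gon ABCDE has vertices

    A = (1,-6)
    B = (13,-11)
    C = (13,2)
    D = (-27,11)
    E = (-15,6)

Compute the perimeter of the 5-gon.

|AB| = √((12)² + (-5)²) = √169 = 13
|BC| = √((0)² + (13)²) = √169 = 13
|CD| = √((-40)² + (9)²) = √1681 = 41
|DE| = √((12)² + (-5)²) = √169 = 13
|EA| = √((16)² + (-12)²) = √400 = 20
Perimeter = 13 + 13 + 41 + 13 + 20 = 100.

100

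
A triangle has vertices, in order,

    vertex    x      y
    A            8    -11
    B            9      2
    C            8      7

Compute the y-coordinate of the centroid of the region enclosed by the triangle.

-2/3

Apply the shoelace (surveyor's) formula. First the cross-terms c_i = x_i·y_{i+1} − x_{i+1}·y_i:
  115, 47, -144  ⇒  2A = 18, A = 9.
Then Σ (y_i + y_{i+1})·c_i = -36, so ȳ = -36 / (6·9) = -2/3.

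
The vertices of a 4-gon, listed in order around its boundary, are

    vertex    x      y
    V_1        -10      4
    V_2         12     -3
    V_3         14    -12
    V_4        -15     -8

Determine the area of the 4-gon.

276

Apply the shoelace formula: 2A = Σ (x_i·y_{i+1} − x_{i+1}·y_i), indices taken mod 4.
Σ = (-18) + (-102) + (-292) + (-140) = -552
Area = |Σ|/2 = 276.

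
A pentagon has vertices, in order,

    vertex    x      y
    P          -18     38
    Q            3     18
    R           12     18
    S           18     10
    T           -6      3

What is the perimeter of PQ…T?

110

|PQ| = √((21)² + (-20)²) = √841 = 29
|QR| = √((9)² + (0)²) = √81 = 9
|RS| = √((6)² + (-8)²) = √100 = 10
|ST| = √((-24)² + (-7)²) = √625 = 25
|TP| = √((-12)² + (35)²) = √1369 = 37
Perimeter = 29 + 9 + 10 + 25 + 37 = 110.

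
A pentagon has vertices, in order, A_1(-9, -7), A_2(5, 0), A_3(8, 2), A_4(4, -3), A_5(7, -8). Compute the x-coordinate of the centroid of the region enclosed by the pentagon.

13/17

Apply the shoelace (surveyor's) formula. First the cross-terms c_i = x_i·y_{i+1} − x_{i+1}·y_i:
  35, 10, -32, -11, -121  ⇒  2A = -119, A = -59.5.
Then Σ (x_i + x_{i+1})·c_i = -273, so x̄ = -273 / (6·(-59.5)) = 13/17.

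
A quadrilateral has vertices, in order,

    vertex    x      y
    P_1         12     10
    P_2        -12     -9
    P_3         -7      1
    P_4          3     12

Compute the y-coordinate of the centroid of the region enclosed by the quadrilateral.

Apply the shoelace formula. First the cross-terms c_i = x_i·y_{i+1} − x_{i+1}·y_i:
  12, -75, -87, -114  ⇒  2A = -264, A = -132.
Then Σ (y_i + y_{i+1})·c_i = -3027, so ȳ = -3027 / (6·(-132)) = 1009/264.

1009/264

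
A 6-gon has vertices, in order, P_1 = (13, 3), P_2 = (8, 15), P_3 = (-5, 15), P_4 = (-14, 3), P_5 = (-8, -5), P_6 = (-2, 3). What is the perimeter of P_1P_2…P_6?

76

|P_1P_2| = √((-5)² + (12)²) = √169 = 13
|P_2P_3| = √((-13)² + (0)²) = √169 = 13
|P_3P_4| = √((-9)² + (-12)²) = √225 = 15
|P_4P_5| = √((6)² + (-8)²) = √100 = 10
|P_5P_6| = √((6)² + (8)²) = √100 = 10
|P_6P_1| = √((15)² + (0)²) = √225 = 15
Perimeter = 13 + 13 + 15 + 10 + 10 + 15 = 76.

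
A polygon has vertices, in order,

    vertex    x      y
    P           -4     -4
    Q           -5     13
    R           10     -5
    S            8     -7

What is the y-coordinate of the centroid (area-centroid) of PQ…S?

52/89

Apply the shoelace (surveyor's) formula. First the cross-terms c_i = x_i·y_{i+1} − x_{i+1}·y_i:
  -72, -105, -30, -60  ⇒  2A = -267, A = -133.5.
Then Σ (y_i + y_{i+1})·c_i = -468, so ȳ = -468 / (6·(-133.5)) = 52/89.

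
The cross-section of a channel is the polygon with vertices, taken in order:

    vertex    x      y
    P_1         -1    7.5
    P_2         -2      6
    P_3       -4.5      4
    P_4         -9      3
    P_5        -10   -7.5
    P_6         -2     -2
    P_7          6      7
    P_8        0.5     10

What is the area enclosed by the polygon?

Apply the shoelace (surveyor's) formula: 2A = Σ (x_i·y_{i+1} − x_{i+1}·y_i), indices taken mod 8.
Cross-terms: 9, 19, 22.5, 97.5, 5, -2, 56.5, 13.75  ⇒  Σ = 221.25
Area = |Σ|/2 = 110.625.

110.625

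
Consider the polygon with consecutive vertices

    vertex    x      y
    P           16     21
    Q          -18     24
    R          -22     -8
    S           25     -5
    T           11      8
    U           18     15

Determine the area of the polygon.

1079

P→Q: (16)(24) − (-18)(21) = 762
Q→R: (-18)(-8) − (-22)(24) = 672
R→S: (-22)(-5) − (25)(-8) = 310
S→T: (25)(8) − (11)(-5) = 255
T→U: (11)(15) − (18)(8) = 21
U→P: (18)(21) − (16)(15) = 138
Σ = 2158
Area = |Σ|/2 = 1079.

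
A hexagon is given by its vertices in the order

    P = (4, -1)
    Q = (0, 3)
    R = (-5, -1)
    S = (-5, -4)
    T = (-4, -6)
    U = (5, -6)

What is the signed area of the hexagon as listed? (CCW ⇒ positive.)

64.5

Apply the surveyor's formula: 2A = Σ (x_i·y_{i+1} − x_{i+1}·y_i), indices taken mod 6.
P→Q: (4)(3) − (0)(-1) = 12
Q→R: (0)(-1) − (-5)(3) = 15
R→S: (-5)(-4) − (-5)(-1) = 15
S→T: (-5)(-6) − (-4)(-4) = 14
T→U: (-4)(-6) − (5)(-6) = 54
U→P: (5)(-1) − (4)(-6) = 19
Σ = 129
Signed area = Σ/2 = 64.5 (positive ⇒ counter-clockwise traversal).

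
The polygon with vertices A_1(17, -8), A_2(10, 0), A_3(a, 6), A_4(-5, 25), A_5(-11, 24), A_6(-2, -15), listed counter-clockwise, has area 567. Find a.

13

Write out the shoelace sum; only the two edges meeting at A_3 involve a:
2·Area = [(10·6 − a·0) + (a·25 − (-5)·6)] + 719
       = 25·a + 809 = 1134
⇒ a = 13.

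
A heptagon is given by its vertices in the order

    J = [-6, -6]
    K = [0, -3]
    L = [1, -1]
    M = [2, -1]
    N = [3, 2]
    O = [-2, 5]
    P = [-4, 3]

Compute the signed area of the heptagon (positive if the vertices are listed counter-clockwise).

52

Apply the surveyor's formula: 2A = Σ (x_i·y_{i+1} − x_{i+1}·y_i), indices taken mod 7.
Cross-terms: 18, 3, 1, 7, 19, 14, 42  ⇒  Σ = 104
Signed area = Σ/2 = 52 (positive ⇒ counter-clockwise traversal).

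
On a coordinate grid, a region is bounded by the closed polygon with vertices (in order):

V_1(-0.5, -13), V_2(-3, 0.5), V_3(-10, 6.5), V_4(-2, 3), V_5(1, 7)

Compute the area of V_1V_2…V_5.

48.625

V_1→V_2: (-0.5)(0.5) − (-3)(-13) = -39.25
V_2→V_3: (-3)(6.5) − (-10)(0.5) = -14.5
V_3→V_4: (-10)(3) − (-2)(6.5) = -17
V_4→V_5: (-2)(7) − (1)(3) = -17
V_5→V_1: (1)(-13) − (-0.5)(7) = -9.5
Σ = -97.25
Area = |Σ|/2 = 48.625.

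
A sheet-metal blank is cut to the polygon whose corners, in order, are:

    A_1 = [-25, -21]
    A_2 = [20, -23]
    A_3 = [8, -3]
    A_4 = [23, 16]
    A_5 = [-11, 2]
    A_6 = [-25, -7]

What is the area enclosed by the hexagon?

1007.5

Apply the shoelace formula: 2A = Σ (x_i·y_{i+1} − x_{i+1}·y_i), indices taken mod 6.
Σ = (995) + (124) + (197) + (222) + (127) + (350) = 2015
Area = |Σ|/2 = 1007.5.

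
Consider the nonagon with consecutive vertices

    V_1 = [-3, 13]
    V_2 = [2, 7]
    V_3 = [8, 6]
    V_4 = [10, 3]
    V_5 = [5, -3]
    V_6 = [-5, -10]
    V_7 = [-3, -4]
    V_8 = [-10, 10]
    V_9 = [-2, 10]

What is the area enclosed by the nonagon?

Apply the shoelace (surveyor's) formula: 2A = Σ (x_i·y_{i+1} − x_{i+1}·y_i), indices taken mod 9.
Σ = (-47) + (-44) + (-36) + (-45) + (-65) + (-10) + (-70) + (-80) + (4) = -393
Area = |Σ|/2 = 196.5.

196.5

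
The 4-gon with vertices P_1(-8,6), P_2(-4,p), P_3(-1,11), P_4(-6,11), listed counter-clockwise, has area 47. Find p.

-1

The doubled signed area Σ (x_i y_{i+1} − x_{i+1} y_i) is linear in p.
With p=0 it equals 87; the coefficient of p is -7 (from the two edges through P_2).
So -7·p + 87 = 2·47 = 94 ⇒ p = -1.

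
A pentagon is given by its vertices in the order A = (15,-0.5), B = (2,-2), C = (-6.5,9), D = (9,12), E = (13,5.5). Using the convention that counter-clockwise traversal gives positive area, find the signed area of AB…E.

Apply Gauss's area formula: 2A = Σ (x_i·y_{i+1} − x_{i+1}·y_i), indices taken mod 5.
Σ = (-29) + (5) + (-159) + (-106.5) + (-89) = -378.5
Signed area = Σ/2 = -189.25 (negative ⇒ clockwise traversal).

-189.25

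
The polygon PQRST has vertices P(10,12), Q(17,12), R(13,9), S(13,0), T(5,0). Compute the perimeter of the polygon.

42

|PQ| = √((7)² + (0)²) = √49 = 7
|QR| = √((-4)² + (-3)²) = √25 = 5
|RS| = √((0)² + (-9)²) = √81 = 9
|ST| = √((-8)² + (0)²) = √64 = 8
|TP| = √((5)² + (12)²) = √169 = 13
Perimeter = 7 + 5 + 9 + 8 + 13 = 42.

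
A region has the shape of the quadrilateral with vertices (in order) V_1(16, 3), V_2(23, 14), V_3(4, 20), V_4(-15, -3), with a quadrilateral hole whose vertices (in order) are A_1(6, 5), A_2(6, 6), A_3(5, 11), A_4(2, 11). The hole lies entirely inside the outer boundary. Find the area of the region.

415.5

Outer boundary:
Σ = (155) + (404) + (288) + (3) = 850
Area = |Σ|/2 = 425.
Hole:
Apply Gauss's area formula: 2A = Σ (x_i·y_{i+1} − x_{i+1}·y_i), indices taken mod 4.
Σ = (6) + (36) + (33) + (-56) = 19
Area = |Σ|/2 = 9.5.
Net area = 425 − 9.5 = 415.5.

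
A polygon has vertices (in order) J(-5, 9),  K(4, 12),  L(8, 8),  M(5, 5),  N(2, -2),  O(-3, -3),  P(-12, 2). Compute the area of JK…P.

166

Apply Gauss's area formula: 2A = Σ (x_i·y_{i+1} − x_{i+1}·y_i), indices taken mod 7.
Cross-terms: -96, -64, 0, -20, -12, -42, -98  ⇒  Σ = -332
Area = |Σ|/2 = 166.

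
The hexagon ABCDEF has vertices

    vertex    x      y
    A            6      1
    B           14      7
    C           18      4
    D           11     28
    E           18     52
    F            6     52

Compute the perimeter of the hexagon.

|AB| = √((8)² + (6)²) = √100 = 10
|BC| = √((4)² + (-3)²) = √25 = 5
|CD| = √((-7)² + (24)²) = √625 = 25
|DE| = √((7)² + (24)²) = √625 = 25
|EF| = √((-12)² + (0)²) = √144 = 12
|FA| = √((0)² + (-51)²) = √2601 = 51
Perimeter = 10 + 5 + 25 + 25 + 12 + 51 = 128.

128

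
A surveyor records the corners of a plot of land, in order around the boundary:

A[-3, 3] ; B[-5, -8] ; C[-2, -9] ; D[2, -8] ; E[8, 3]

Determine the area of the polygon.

102.5

Apply the surveyor's formula: 2A = Σ (x_i·y_{i+1} − x_{i+1}·y_i), indices taken mod 5.
A→B: (-3)(-8) − (-5)(3) = 39
B→C: (-5)(-9) − (-2)(-8) = 29
C→D: (-2)(-8) − (2)(-9) = 34
D→E: (2)(3) − (8)(-8) = 70
E→A: (8)(3) − (-3)(3) = 33
Σ = 205
Area = |Σ|/2 = 102.5.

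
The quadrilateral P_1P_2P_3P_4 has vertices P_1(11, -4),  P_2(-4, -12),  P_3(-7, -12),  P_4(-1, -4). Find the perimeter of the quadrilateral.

42

|P_1P_2| = √((-15)² + (-8)²) = √289 = 17
|P_2P_3| = √((-3)² + (0)²) = √9 = 3
|P_3P_4| = √((6)² + (8)²) = √100 = 10
|P_4P_1| = √((12)² + (0)²) = √144 = 12
Perimeter = 17 + 3 + 10 + 12 = 42.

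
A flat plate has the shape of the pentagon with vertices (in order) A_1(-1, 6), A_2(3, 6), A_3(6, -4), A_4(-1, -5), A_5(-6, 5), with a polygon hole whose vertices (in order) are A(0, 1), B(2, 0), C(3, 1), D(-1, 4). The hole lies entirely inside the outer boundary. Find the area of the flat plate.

80

Outer boundary:
Apply the shoelace formula: 2A = Σ (x_i·y_{i+1} − x_{i+1}·y_i), indices taken mod 5.
A_1→A_2: (-1)(6) − (3)(6) = -24
A_2→A_3: (3)(-4) − (6)(6) = -48
A_3→A_4: (6)(-5) − (-1)(-4) = -34
A_4→A_5: (-1)(5) − (-6)(-5) = -35
A_5→A_1: (-6)(6) − (-1)(5) = -31
Σ = -172
Area = |Σ|/2 = 86.
Hole:
Cross-terms: -2, 2, 13, -1  ⇒  Σ = 12
Area = |Σ|/2 = 6.
Net area = 86 − 6 = 80.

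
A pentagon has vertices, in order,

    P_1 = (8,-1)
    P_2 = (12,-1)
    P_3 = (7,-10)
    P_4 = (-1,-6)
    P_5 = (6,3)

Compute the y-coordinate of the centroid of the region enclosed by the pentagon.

-318/79

Apply the shoelace formula. First the cross-terms c_i = x_i·y_{i+1} − x_{i+1}·y_i:
  4, -113, -52, 33, -30  ⇒  2A = -158, A = -79.
Then Σ (y_i + y_{i+1})·c_i = 1908, so ȳ = 1908 / (6·(-79)) = -318/79.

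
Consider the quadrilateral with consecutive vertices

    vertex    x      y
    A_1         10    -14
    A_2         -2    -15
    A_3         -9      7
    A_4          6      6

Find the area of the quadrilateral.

Apply the surveyor's formula: 2A = Σ (x_i·y_{i+1} − x_{i+1}·y_i), indices taken mod 4.
Cross-terms: -178, -149, -96, -144  ⇒  Σ = -567
Area = |Σ|/2 = 283.5.

283.5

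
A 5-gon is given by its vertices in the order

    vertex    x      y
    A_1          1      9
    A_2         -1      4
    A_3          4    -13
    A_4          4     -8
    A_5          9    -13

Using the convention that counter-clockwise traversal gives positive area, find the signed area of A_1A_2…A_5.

72

Apply Gauss's area formula: 2A = Σ (x_i·y_{i+1} − x_{i+1}·y_i), indices taken mod 5.
Σ = (13) + (-3) + (20) + (20) + (94) = 144
Signed area = Σ/2 = 72 (positive ⇒ counter-clockwise traversal).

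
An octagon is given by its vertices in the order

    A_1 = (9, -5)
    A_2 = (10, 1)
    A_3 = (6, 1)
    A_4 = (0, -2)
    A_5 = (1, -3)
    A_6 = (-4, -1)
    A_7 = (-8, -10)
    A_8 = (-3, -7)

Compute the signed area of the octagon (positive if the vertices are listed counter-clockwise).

Apply the surveyor's formula: 2A = Σ (x_i·y_{i+1} − x_{i+1}·y_i), indices taken mod 8.
Σ = (59) + (4) + (-12) + (2) + (-13) + (32) + (26) + (78) = 176
Signed area = Σ/2 = 88 (positive ⇒ counter-clockwise traversal).

88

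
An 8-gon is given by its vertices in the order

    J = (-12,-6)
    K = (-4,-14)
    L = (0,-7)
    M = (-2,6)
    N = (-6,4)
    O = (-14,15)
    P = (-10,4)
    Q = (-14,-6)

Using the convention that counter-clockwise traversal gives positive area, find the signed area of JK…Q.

187

Cross-terms: 144, 28, -14, 28, -34, 94, 116, 12  ⇒  Σ = 374
Signed area = Σ/2 = 187 (positive ⇒ counter-clockwise traversal).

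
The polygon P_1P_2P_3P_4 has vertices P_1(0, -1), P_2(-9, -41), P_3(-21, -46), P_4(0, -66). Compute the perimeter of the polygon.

|P_1P_2| = √((-9)² + (-40)²) = √1681 = 41
|P_2P_3| = √((-12)² + (-5)²) = √169 = 13
|P_3P_4| = √((21)² + (-20)²) = √841 = 29
|P_4P_1| = √((0)² + (65)²) = √4225 = 65
Perimeter = 41 + 13 + 29 + 65 = 148.

148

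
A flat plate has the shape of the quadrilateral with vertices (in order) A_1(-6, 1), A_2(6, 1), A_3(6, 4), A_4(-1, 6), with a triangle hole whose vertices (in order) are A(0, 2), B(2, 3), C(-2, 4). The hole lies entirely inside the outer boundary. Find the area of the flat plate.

37.5

Outer boundary:
Apply the surveyor's formula: 2A = Σ (x_i·y_{i+1} − x_{i+1}·y_i), indices taken mod 4.
A_1→A_2: (-6)(1) − (6)(1) = -12
A_2→A_3: (6)(4) − (6)(1) = 18
A_3→A_4: (6)(6) − (-1)(4) = 40
A_4→A_1: (-1)(1) − (-6)(6) = 35
Σ = 81
Area = |Σ|/2 = 40.5.
Hole:
Apply Gauss's area formula: 2A = Σ (x_i·y_{i+1} − x_{i+1}·y_i), indices taken mod 3.
Σ = (-4) + (14) + (-4) = 6
Area = |Σ|/2 = 3.
Net area = 40.5 − 3 = 37.5.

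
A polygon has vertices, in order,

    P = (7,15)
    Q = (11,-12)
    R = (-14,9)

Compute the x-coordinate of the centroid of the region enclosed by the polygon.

Apply the shoelace formula. First the cross-terms c_i = x_i·y_{i+1} − x_{i+1}·y_i:
  -249, -69, -273  ⇒  2A = -591, A = -295.5.
Then Σ (x_i + x_{i+1})·c_i = -2364, so x̄ = -2364 / (6·(-295.5)) = 4/3.

4/3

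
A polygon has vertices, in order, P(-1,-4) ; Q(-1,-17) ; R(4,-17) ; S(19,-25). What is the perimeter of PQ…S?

64

|PQ| = √((0)² + (-13)²) = √169 = 13
|QR| = √((5)² + (0)²) = √25 = 5
|RS| = √((15)² + (-8)²) = √289 = 17
|SP| = √((-20)² + (21)²) = √841 = 29
Perimeter = 13 + 5 + 17 + 29 = 64.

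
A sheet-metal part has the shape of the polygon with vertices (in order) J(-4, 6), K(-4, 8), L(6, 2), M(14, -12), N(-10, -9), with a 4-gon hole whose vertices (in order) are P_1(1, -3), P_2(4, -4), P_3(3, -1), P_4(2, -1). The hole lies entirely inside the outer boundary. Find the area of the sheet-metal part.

Outer boundary:
Apply the shoelace formula: 2A = Σ (x_i·y_{i+1} − x_{i+1}·y_i), indices taken mod 5.
Σ = (-8) + (-56) + (-100) + (-246) + (-96) = -506
Area = |Σ|/2 = 253.
Hole:
Apply the shoelace formula: 2A = Σ (x_i·y_{i+1} − x_{i+1}·y_i), indices taken mod 4.
Σ = (8) + (8) + (-1) + (-5) = 10
Area = |Σ|/2 = 5.
Net area = 253 − 5 = 248.

248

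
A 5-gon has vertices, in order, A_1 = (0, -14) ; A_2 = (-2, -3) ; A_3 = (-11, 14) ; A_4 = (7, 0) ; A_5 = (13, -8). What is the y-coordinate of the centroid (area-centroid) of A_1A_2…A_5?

-577/255

Apply the shoelace formula. First the cross-terms c_i = x_i·y_{i+1} − x_{i+1}·y_i:
  -28, -61, -98, -56, -182  ⇒  2A = -425, A = -212.5.
Then Σ (y_i + y_{i+1})·c_i = 2885, so ȳ = 2885 / (6·(-212.5)) = -577/255.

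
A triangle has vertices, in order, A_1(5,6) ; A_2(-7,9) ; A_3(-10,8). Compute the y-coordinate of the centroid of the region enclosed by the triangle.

Apply the shoelace (surveyor's) formula. First the cross-terms c_i = x_i·y_{i+1} − x_{i+1}·y_i:
  87, 34, -100  ⇒  2A = 21, A = 10.5.
Then Σ (y_i + y_{i+1})·c_i = 483, so ȳ = 483 / (6·10.5) = 23/3.

23/3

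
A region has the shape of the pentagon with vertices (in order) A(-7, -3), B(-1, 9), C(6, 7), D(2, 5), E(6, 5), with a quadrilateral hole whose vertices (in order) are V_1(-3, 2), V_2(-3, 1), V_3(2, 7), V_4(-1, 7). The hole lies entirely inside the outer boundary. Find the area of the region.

47

Outer boundary:
Cross-terms: -66, -61, 16, -20, 17  ⇒  Σ = -114
Area = |Σ|/2 = 57.
Hole:
V_1→V_2: (-3)(1) − (-3)(2) = 3
V_2→V_3: (-3)(7) − (2)(1) = -23
V_3→V_4: (2)(7) − (-1)(7) = 21
V_4→V_1: (-1)(2) − (-3)(7) = 19
Σ = 20
Area = |Σ|/2 = 10.
Net area = 57 − 10 = 47.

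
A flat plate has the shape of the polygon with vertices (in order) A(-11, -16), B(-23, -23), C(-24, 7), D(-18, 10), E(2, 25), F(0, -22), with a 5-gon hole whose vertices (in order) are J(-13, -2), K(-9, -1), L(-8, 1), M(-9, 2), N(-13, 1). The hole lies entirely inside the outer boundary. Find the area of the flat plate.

Outer boundary:
Apply the surveyor's formula: 2A = Σ (x_i·y_{i+1} − x_{i+1}·y_i), indices taken mod 6.
Σ = (-115) + (-713) + (-114) + (-470) + (-44) + (-242) = -1698
Area = |Σ|/2 = 849.
Hole:
Apply Gauss's area formula: 2A = Σ (x_i·y_{i+1} − x_{i+1}·y_i), indices taken mod 5.
Σ = (-5) + (-17) + (-7) + (17) + (39) = 27
Area = |Σ|/2 = 13.5.
Net area = 849 − 13.5 = 835.5.

835.5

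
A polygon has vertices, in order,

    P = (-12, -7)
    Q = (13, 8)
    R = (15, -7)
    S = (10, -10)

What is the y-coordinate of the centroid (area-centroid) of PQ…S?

Apply the shoelace formula. First the cross-terms c_i = x_i·y_{i+1} − x_{i+1}·y_i:
  -5, -211, -80, -190  ⇒  2A = -486, A = -243.
Then Σ (y_i + y_{i+1})·c_i = 4374, so ȳ = 4374 / (6·(-243)) = -3.

-3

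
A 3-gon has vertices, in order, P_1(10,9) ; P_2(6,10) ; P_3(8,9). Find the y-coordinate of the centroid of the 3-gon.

28/3

Apply the surveyor's formula. First the cross-terms c_i = x_i·y_{i+1} − x_{i+1}·y_i:
  46, -26, -18  ⇒  2A = 2, A = 1.
Then Σ (y_i + y_{i+1})·c_i = 56, so ȳ = 56 / (6·1) = 28/3.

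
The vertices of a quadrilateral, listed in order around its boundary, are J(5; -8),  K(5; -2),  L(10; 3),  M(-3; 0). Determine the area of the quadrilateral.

49

Apply the shoelace (surveyor's) formula: 2A = Σ (x_i·y_{i+1} − x_{i+1}·y_i), indices taken mod 4.
J→K: (5)(-2) − (5)(-8) = 30
K→L: (5)(3) − (10)(-2) = 35
L→M: (10)(0) − (-3)(3) = 9
M→J: (-3)(-8) − (5)(0) = 24
Σ = 98
Area = |Σ|/2 = 49.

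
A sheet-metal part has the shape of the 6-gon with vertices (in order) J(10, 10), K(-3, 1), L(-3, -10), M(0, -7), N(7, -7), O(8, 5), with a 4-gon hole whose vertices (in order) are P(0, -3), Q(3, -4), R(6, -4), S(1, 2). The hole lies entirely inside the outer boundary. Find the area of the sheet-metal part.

115

Outer boundary:
Apply the shoelace formula: 2A = Σ (x_i·y_{i+1} − x_{i+1}·y_i), indices taken mod 6.
J→K: (10)(1) − (-3)(10) = 40
K→L: (-3)(-10) − (-3)(1) = 33
L→M: (-3)(-7) − (0)(-10) = 21
M→N: (0)(-7) − (7)(-7) = 49
N→O: (7)(5) − (8)(-7) = 91
O→J: (8)(10) − (10)(5) = 30
Σ = 264
Area = |Σ|/2 = 132.
Hole:
Cross-terms: 9, 12, 16, -3  ⇒  Σ = 34
Area = |Σ|/2 = 17.
Net area = 132 − 17 = 115.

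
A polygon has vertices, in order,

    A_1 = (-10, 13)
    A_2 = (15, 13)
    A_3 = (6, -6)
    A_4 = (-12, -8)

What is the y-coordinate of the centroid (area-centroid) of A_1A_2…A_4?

Apply the shoelace formula. First the cross-terms c_i = x_i·y_{i+1} − x_{i+1}·y_i:
  -325, -168, -120, -236  ⇒  2A = -849, A = -424.5.
Then Σ (y_i + y_{i+1})·c_i = -9126, so ȳ = -9126 / (6·(-424.5)) = 1014/283.

1014/283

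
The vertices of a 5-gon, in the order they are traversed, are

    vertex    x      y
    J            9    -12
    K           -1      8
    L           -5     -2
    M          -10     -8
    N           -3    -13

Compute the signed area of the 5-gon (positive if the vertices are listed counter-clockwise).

Apply the shoelace formula: 2A = Σ (x_i·y_{i+1} − x_{i+1}·y_i), indices taken mod 5.
Σ = (60) + (42) + (20) + (106) + (153) = 381
Signed area = Σ/2 = 190.5 (positive ⇒ counter-clockwise traversal).

190.5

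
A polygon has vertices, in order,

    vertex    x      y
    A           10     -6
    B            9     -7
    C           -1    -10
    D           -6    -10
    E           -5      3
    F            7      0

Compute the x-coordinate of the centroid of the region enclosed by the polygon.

Apply the surveyor's formula. First the cross-terms c_i = x_i·y_{i+1} − x_{i+1}·y_i:
  -16, -97, -50, -68, -21, -42  ⇒  2A = -294, A = -147.
Then Σ (x_i + x_{i+1})·c_i = -738, so x̄ = -738 / (6·(-147)) = 41/49.

41/49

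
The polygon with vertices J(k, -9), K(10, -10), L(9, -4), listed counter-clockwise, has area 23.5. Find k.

Write out the shoelace sum; only the two edges meeting at J involve k:
2·Area = [(9·(-9) − k·(-4)) + (k·(-10) − 10·(-9))] + 50
       = -6·k + 59 = 47
⇒ k = 2.

2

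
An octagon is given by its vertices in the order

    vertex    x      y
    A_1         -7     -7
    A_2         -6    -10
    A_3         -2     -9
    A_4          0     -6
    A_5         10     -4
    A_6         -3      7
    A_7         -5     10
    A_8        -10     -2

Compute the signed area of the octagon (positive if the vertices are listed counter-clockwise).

181.5

Apply the shoelace formula: 2A = Σ (x_i·y_{i+1} − x_{i+1}·y_i), indices taken mod 8.
Σ = (28) + (34) + (12) + (60) + (58) + (5) + (110) + (56) = 363
Signed area = Σ/2 = 181.5 (positive ⇒ counter-clockwise traversal).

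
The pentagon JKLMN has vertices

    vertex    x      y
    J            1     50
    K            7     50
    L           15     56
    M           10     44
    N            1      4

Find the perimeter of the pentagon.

116

|JK| = √((6)² + (0)²) = √36 = 6
|KL| = √((8)² + (6)²) = √100 = 10
|LM| = √((-5)² + (-12)²) = √169 = 13
|MN| = √((-9)² + (-40)²) = √1681 = 41
|NJ| = √((0)² + (46)²) = √2116 = 46
Perimeter = 6 + 10 + 13 + 41 + 46 = 116.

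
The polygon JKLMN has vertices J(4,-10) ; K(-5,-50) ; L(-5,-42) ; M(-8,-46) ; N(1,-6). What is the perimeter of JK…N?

100

|JK| = √((-9)² + (-40)²) = √1681 = 41
|KL| = √((0)² + (8)²) = √64 = 8
|LM| = √((-3)² + (-4)²) = √25 = 5
|MN| = √((9)² + (40)²) = √1681 = 41
|NJ| = √((3)² + (-4)²) = √25 = 5
Perimeter = 41 + 8 + 5 + 41 + 5 = 100.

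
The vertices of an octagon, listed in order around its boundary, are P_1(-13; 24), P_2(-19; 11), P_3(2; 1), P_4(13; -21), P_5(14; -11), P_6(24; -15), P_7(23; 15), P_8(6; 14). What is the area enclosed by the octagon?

Apply the surveyor's formula: 2A = Σ (x_i·y_{i+1} − x_{i+1}·y_i), indices taken mod 8.
Σ = (313) + (-41) + (-55) + (151) + (54) + (705) + (232) + (326) = 1685
Area = |Σ|/2 = 842.5.

842.5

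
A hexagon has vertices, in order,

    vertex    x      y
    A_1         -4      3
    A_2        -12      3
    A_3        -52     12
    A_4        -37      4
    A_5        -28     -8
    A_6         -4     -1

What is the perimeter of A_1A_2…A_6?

|A_1A_2| = √((-8)² + (0)²) = √64 = 8
|A_2A_3| = √((-40)² + (9)²) = √1681 = 41
|A_3A_4| = √((15)² + (-8)²) = √289 = 17
|A_4A_5| = √((9)² + (-12)²) = √225 = 15
|A_5A_6| = √((24)² + (7)²) = √625 = 25
|A_6A_1| = √((0)² + (4)²) = √16 = 4
Perimeter = 8 + 41 + 17 + 15 + 25 + 4 = 110.

110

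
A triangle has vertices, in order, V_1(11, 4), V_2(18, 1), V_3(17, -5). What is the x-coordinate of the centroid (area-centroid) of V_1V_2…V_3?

46/3

Apply the shoelace (surveyor's) formula. First the cross-terms c_i = x_i·y_{i+1} − x_{i+1}·y_i:
  -61, -107, 123  ⇒  2A = -45, A = -22.5.
Then Σ (x_i + x_{i+1})·c_i = -2070, so x̄ = -2070 / (6·(-22.5)) = 46/3.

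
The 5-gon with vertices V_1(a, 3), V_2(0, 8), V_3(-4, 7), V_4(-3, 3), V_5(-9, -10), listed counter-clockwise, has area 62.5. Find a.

3

Write out the shoelace sum; only the two edges meeting at V_1 involve a:
2·Area = [((-9)·3 − a·(-10)) + (a·8 − 0·3)] + 98
       = 18·a + 71 = 125
⇒ a = 3.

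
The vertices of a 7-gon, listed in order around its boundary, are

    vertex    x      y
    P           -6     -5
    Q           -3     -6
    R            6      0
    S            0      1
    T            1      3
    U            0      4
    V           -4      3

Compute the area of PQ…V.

60

P→Q: (-6)(-6) − (-3)(-5) = 21
Q→R: (-3)(0) − (6)(-6) = 36
R→S: (6)(1) − (0)(0) = 6
S→T: (0)(3) − (1)(1) = -1
T→U: (1)(4) − (0)(3) = 4
U→V: (0)(3) − (-4)(4) = 16
V→P: (-4)(-5) − (-6)(3) = 38
Σ = 120
Area = |Σ|/2 = 60.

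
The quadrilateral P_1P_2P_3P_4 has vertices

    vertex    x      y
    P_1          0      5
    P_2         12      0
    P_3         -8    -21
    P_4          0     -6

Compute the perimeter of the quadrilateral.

70

|P_1P_2| = √((12)² + (-5)²) = √169 = 13
|P_2P_3| = √((-20)² + (-21)²) = √841 = 29
|P_3P_4| = √((8)² + (15)²) = √289 = 17
|P_4P_1| = √((0)² + (11)²) = √121 = 11
Perimeter = 13 + 29 + 17 + 11 = 70.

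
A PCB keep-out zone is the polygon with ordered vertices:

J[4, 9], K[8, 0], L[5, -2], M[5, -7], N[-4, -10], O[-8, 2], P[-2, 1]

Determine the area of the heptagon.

Apply Gauss's area formula: 2A = Σ (x_i·y_{i+1} − x_{i+1}·y_i), indices taken mod 7.
Σ = (-72) + (-16) + (-25) + (-78) + (-88) + (-4) + (-22) = -305
Area = |Σ|/2 = 152.5.

152.5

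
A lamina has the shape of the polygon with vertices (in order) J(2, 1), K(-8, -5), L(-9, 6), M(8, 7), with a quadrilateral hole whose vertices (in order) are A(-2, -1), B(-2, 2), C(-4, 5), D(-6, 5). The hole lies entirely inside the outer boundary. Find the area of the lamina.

97

Outer boundary:
Σ = (-2) + (-93) + (-111) + (-6) = -212
Area = |Σ|/2 = 106.
Hole:
Apply Gauss's area formula: 2A = Σ (x_i·y_{i+1} − x_{i+1}·y_i), indices taken mod 4.
Σ = (-6) + (-2) + (10) + (16) = 18
Area = |Σ|/2 = 9.
Net area = 106 − 9 = 97.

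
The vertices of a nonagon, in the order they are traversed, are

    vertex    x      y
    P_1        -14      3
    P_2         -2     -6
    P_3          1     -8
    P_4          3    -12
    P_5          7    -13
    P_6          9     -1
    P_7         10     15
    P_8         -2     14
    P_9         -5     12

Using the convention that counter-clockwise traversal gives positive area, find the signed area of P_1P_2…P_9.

396.5

Apply the shoelace formula: 2A = Σ (x_i·y_{i+1} − x_{i+1}·y_i), indices taken mod 9.
Cross-terms: 90, 22, 12, 45, 110, 145, 170, 46, 153  ⇒  Σ = 793
Signed area = Σ/2 = 396.5 (positive ⇒ counter-clockwise traversal).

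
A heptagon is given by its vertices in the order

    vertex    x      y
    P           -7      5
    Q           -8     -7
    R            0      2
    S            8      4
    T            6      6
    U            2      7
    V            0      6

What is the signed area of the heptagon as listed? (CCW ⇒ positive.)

Apply the shoelace (surveyor's) formula: 2A = Σ (x_i·y_{i+1} − x_{i+1}·y_i), indices taken mod 7.
Σ = (89) + (-16) + (-16) + (24) + (30) + (12) + (42) = 165
Signed area = Σ/2 = 82.5 (positive ⇒ counter-clockwise traversal).

82.5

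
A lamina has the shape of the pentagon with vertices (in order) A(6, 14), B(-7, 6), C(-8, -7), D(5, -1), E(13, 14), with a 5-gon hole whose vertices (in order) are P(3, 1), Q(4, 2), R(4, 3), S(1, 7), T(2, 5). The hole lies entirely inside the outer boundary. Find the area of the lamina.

Outer boundary:
Cross-terms: 134, 97, 43, 83, 98  ⇒  Σ = 455
Area = |Σ|/2 = 227.5.
Hole:
Apply the shoelace (surveyor's) formula: 2A = Σ (x_i·y_{i+1} − x_{i+1}·y_i), indices taken mod 5.
Cross-terms: 2, 4, 25, -9, -13  ⇒  Σ = 9
Area = |Σ|/2 = 4.5.
Net area = 227.5 − 4.5 = 223.

223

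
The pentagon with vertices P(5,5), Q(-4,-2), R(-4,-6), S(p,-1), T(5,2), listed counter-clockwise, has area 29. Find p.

1

Write out the shoelace sum; only the two edges meeting at S involve p:
2·Area = [((-4)·(-1) − p·(-6)) + (p·2 − 5·(-1))] + 41
       = 8·p + 50 = 58
⇒ p = 1.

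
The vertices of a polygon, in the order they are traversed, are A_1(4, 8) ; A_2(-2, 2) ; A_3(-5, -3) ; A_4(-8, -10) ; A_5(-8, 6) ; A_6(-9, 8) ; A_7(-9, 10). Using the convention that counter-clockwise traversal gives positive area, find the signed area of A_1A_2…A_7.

Apply the shoelace formula: 2A = Σ (x_i·y_{i+1} − x_{i+1}·y_i), indices taken mod 7.
Σ = (24) + (16) + (26) + (-128) + (-10) + (-18) + (-112) = -202
Signed area = Σ/2 = -101 (negative ⇒ clockwise traversal).

-101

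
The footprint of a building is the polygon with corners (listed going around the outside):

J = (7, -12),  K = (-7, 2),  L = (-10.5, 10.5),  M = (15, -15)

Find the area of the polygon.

98.75

Apply the shoelace (surveyor's) formula: 2A = Σ (x_i·y_{i+1} − x_{i+1}·y_i), indices taken mod 4.
J→K: (7)(2) − (-7)(-12) = -70
K→L: (-7)(10.5) − (-10.5)(2) = -52.5
L→M: (-10.5)(-15) − (15)(10.5) = 0
M→J: (15)(-12) − (7)(-15) = -75
Σ = -197.5
Area = |Σ|/2 = 98.75.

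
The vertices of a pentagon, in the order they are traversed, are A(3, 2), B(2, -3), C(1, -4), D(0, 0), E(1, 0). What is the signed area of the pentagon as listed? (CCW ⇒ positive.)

Apply the surveyor's formula: 2A = Σ (x_i·y_{i+1} − x_{i+1}·y_i), indices taken mod 5.
Σ = (-13) + (-5) + (0) + (0) + (2) = -16
Signed area = Σ/2 = -8 (negative ⇒ clockwise traversal).

-8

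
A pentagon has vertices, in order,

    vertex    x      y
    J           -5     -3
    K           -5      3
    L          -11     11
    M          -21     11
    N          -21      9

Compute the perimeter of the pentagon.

48

|JK| = √((0)² + (6)²) = √36 = 6
|KL| = √((-6)² + (8)²) = √100 = 10
|LM| = √((-10)² + (0)²) = √100 = 10
|MN| = √((0)² + (-2)²) = √4 = 2
|NJ| = √((16)² + (-12)²) = √400 = 20
Perimeter = 6 + 10 + 10 + 2 + 20 = 48.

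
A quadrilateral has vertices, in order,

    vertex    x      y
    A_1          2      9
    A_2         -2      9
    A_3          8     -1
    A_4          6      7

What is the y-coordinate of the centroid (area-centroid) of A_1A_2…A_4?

Apply the surveyor's formula. First the cross-terms c_i = x_i·y_{i+1} − x_{i+1}·y_i:
  36, -70, 62, 40  ⇒  2A = 68, A = 34.
Then Σ (y_i + y_{i+1})·c_i = 1100, so ȳ = 1100 / (6·34) = 275/51.

275/51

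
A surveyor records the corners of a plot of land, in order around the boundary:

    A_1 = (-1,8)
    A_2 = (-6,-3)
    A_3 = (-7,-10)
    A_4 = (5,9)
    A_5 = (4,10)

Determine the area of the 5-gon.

Cross-terms: 51, 39, -13, 14, 42  ⇒  Σ = 133
Area = |Σ|/2 = 66.5.

66.5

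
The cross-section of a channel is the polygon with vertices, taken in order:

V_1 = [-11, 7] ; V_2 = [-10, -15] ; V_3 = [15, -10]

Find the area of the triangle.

V_1→V_2: (-11)(-15) − (-10)(7) = 235
V_2→V_3: (-10)(-10) − (15)(-15) = 325
V_3→V_1: (15)(7) − (-11)(-10) = -5
Σ = 555
Area = |Σ|/2 = 277.5.

277.5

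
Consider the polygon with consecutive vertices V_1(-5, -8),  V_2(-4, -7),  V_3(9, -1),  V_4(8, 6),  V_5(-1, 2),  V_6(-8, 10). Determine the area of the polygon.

Apply the shoelace formula: 2A = Σ (x_i·y_{i+1} − x_{i+1}·y_i), indices taken mod 6.
Σ = (3) + (67) + (62) + (22) + (6) + (114) = 274
Area = |Σ|/2 = 137.

137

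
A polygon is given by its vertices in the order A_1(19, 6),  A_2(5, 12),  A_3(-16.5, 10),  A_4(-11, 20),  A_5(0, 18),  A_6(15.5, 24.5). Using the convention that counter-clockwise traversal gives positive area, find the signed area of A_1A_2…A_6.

Apply Gauss's area formula: 2A = Σ (x_i·y_{i+1} − x_{i+1}·y_i), indices taken mod 6.
A_1→A_2: (19)(12) − (5)(6) = 198
A_2→A_3: (5)(10) − (-16.5)(12) = 248
A_3→A_4: (-16.5)(20) − (-11)(10) = -220
A_4→A_5: (-11)(18) − (0)(20) = -198
A_5→A_6: (0)(24.5) − (15.5)(18) = -279
A_6→A_1: (15.5)(6) − (19)(24.5) = -372.5
Σ = -623.5
Signed area = Σ/2 = -311.75 (negative ⇒ clockwise traversal).

-311.75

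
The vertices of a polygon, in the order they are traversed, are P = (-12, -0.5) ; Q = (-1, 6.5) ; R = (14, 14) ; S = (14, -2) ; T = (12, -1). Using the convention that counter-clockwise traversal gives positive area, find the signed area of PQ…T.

Apply the shoelace formula: 2A = Σ (x_i·y_{i+1} − x_{i+1}·y_i), indices taken mod 5.
Σ = (-78.5) + (-105) + (-224) + (10) + (-18) = -415.5
Signed area = Σ/2 = -207.75 (negative ⇒ clockwise traversal).

-207.75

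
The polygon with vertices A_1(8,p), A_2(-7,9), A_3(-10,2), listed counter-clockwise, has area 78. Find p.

The doubled signed area Σ (x_i y_{i+1} − x_{i+1} y_i) is linear in p.
With p=0 it equals 132; the coefficient of p is -3 (from the two edges through A_1).
So -3·p + 132 = 2·78 = 156 ⇒ p = -8.

-8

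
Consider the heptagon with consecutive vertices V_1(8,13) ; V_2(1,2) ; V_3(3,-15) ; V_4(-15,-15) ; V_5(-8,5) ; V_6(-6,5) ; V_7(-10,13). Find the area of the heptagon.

Apply Gauss's area formula: 2A = Σ (x_i·y_{i+1} − x_{i+1}·y_i), indices taken mod 7.
V_1→V_2: (8)(2) − (1)(13) = 3
V_2→V_3: (1)(-15) − (3)(2) = -21
V_3→V_4: (3)(-15) − (-15)(-15) = -270
V_4→V_5: (-15)(5) − (-8)(-15) = -195
V_5→V_6: (-8)(5) − (-6)(5) = -10
V_6→V_7: (-6)(13) − (-10)(5) = -28
V_7→V_1: (-10)(13) − (8)(13) = -234
Σ = -755
Area = |Σ|/2 = 377.5.

377.5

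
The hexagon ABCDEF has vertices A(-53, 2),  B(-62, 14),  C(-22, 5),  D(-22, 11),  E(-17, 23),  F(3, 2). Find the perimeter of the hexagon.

160

|AB| = √((-9)² + (12)²) = √225 = 15
|BC| = √((40)² + (-9)²) = √1681 = 41
|CD| = √((0)² + (6)²) = √36 = 6
|DE| = √((5)² + (12)²) = √169 = 13
|EF| = √((20)² + (-21)²) = √841 = 29
|FA| = √((-56)² + (0)²) = √3136 = 56
Perimeter = 15 + 41 + 6 + 13 + 29 + 56 = 160.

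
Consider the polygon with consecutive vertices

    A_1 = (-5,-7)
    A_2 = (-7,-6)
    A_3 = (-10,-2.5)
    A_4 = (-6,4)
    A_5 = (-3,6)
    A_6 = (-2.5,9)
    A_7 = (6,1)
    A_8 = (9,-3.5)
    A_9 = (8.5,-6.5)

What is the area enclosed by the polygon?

A_1→A_2: (-5)(-6) − (-7)(-7) = -19
A_2→A_3: (-7)(-2.5) − (-10)(-6) = -42.5
A_3→A_4: (-10)(4) − (-6)(-2.5) = -55
A_4→A_5: (-6)(6) − (-3)(4) = -24
A_5→A_6: (-3)(9) − (-2.5)(6) = -12
A_6→A_7: (-2.5)(1) − (6)(9) = -56.5
A_7→A_8: (6)(-3.5) − (9)(1) = -30
A_8→A_9: (9)(-6.5) − (8.5)(-3.5) = -28.75
A_9→A_1: (8.5)(-7) − (-5)(-6.5) = -92
Σ = -359.75
Area = |Σ|/2 = 179.875.

179.875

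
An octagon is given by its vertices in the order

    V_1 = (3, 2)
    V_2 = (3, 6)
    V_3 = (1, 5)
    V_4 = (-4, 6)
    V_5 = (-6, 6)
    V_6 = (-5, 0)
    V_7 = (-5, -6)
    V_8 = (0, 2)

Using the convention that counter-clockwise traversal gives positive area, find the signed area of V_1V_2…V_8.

51.5

Apply the shoelace formula: 2A = Σ (x_i·y_{i+1} − x_{i+1}·y_i), indices taken mod 8.
Cross-terms: 12, 9, 26, 12, 30, 30, -10, -6  ⇒  Σ = 103
Signed area = Σ/2 = 51.5 (positive ⇒ counter-clockwise traversal).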